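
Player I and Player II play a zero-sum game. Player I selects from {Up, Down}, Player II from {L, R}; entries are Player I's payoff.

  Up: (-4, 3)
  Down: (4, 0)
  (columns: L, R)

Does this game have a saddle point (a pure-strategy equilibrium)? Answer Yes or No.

Row minima: Up → -4, Down → 0; maximin = 0.
Column maxima: L → 4, R → 3; minimax = 3.
0 ≠ 3, so no pure-strategy equilibrium exists.

No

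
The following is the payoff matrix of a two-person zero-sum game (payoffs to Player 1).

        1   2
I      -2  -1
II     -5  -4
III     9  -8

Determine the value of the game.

-25/18

Row minima: I → -2, II → -5, III → -8; maximin = -2.
Column maxima: 1 → 9, 2 → -1; minimax = -1.
-2 ≠ -1, so there is no saddle point; optimal play is mixed.
II is strictly dominated by I, so Player 1 never plays it.
On the remaining 2×2 (I, III vs 1, 2):
Let Player 1 play I with probability p. Expected payoff against 1: (-2)p + 9(1−p) = −11p + 9; against 2: (-1)p + (-8)(1−p) = 7p − 8.
Setting these equal: −11p + 9 = 7p − 8 ⇒ −18p = -17 ⇒ p = 17/18, and the value is (-11)·(17/18) + 9 = -25/18.
For Player 2: with q = P(1), equating I's and III's payoffs gives −q − 1 = 17q − 8 ⇒ q = 7/18.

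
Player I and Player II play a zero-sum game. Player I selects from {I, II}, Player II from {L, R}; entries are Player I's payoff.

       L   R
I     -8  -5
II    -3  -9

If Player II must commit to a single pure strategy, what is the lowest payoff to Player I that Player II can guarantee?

Column maxima: L → -3, R → -5.
The smallest of these is -5.

-5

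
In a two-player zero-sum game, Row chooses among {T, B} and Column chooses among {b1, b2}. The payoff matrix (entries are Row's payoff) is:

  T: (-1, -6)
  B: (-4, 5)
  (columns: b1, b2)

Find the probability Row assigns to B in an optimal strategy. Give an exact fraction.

5/14

Row minima: T → -6, B → -4; maximin = -4.
Column maxima: b1 → -1, b2 → 5; minimax = -1.
-4 ≠ -1, so there is no saddle point; optimal play is mixed.
Let Row play T with probability p. Expected payoff against b1: (-1)p + (-4)(1−p) = 3p − 4; against b2: (-6)p + 5(1−p) = −11p + 5.
Setting these equal: 3p − 4 = −11p + 5 ⇒ 14p = 9 ⇒ p = 9/14, and the value is (3)·(9/14) − 4 = -29/14.
For Column: with q = P(b1), equating T's and B's payoffs gives 5q − 6 = −9q + 5 ⇒ q = 11/14.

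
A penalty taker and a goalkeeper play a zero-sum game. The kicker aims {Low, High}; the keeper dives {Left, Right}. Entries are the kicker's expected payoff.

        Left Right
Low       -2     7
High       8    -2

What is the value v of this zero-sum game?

Row minima: Low → -2, High → -2; maximin = -2.
Column maxima: Left → 8, Right → 7; minimax = 7.
-2 ≠ 7, so there is no saddle point; optimal play is mixed.
Let the kicker play Low with probability p. Expected payoff against Left: (-2)p + 8(1−p) = −10p + 8; against Right: 7p + (-2)(1−p) = 9p − 2.
Setting these equal: −10p + 8 = 9p − 2 ⇒ −19p = -10 ⇒ p = 10/19, and the value is (-10)·(10/19) + 8 = 52/19.
For the keeper: with q = P(Left), equating Low's and High's payoffs gives −9q + 7 = 10q − 2 ⇒ q = 9/19.

52/19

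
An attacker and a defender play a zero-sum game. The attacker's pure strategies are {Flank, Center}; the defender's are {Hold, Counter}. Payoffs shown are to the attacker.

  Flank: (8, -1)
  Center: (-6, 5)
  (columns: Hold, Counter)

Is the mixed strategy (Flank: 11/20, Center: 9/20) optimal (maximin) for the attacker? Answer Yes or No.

Against Hold this mix gives (11/20)·8 + (9/20)·(-6) = 17/10.
Against Counter this mix gives (11/20)·(-1) + (9/20)·5 = 17/10.
All of the defender's active replies (Hold, Counter) yield 17/10, and no column does worse for the attacker. The mix makes the defender indifferent and guarantees 17/10, so it is optimal.

Yes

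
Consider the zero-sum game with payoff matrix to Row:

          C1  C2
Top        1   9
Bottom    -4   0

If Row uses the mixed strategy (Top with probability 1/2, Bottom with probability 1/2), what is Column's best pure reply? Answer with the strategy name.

C1

If Column plays C1, Row's expected payoff is (1/2)·1 + (1/2)·(-4) = -3/2.
If Column plays C2, Row's expected payoff is (1/2)·9 + (1/2)·0 = 9/2.
Column minimizes Row's payoff; the smallest is -3/2, so the best response is C1.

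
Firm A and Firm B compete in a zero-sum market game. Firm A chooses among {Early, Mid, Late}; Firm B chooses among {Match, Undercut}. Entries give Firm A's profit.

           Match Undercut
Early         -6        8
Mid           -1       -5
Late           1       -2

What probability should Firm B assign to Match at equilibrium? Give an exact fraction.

Row minima: Early → -6, Mid → -5, Late → -2; maximin = -2.
Column maxima: Match → 1, Undercut → 8; minimax = 1.
-2 ≠ 1, so there is no saddle point; optimal play is mixed.
Mid is strictly dominated by Late, so Firm A never plays it.
On the remaining 2×2 (Early, Late vs Match, Undercut):
Let Firm A play Early with probability p. Expected payoff against Match: (-6)p + 1(1−p) = −7p + 1; against Undercut: 8p + (-2)(1−p) = 10p − 2.
Setting these equal: −7p + 1 = 10p − 2 ⇒ −17p = -3 ⇒ p = 3/17, and the value is (-7)·(3/17) + 1 = -4/17.
For Firm B: with q = P(Match), equating Early's and Late's payoffs gives −14q + 8 = 3q − 2 ⇒ q = 10/17.

10/17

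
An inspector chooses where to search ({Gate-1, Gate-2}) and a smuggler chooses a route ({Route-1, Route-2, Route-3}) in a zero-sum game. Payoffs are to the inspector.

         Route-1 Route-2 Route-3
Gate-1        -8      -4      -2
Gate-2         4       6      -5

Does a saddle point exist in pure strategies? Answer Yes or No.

Row minima: Gate-1 → -8, Gate-2 → -5; maximin = -5.
Column maxima: Route-1 → 4, Route-2 → 6, Route-3 → -2; minimax = -2.
-5 ≠ -2, so no pure-strategy equilibrium exists.

No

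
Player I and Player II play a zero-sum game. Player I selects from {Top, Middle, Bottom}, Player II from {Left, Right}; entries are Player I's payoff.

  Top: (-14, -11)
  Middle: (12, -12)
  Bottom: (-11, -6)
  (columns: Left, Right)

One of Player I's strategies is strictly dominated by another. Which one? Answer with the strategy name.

Top

Bottom gives a strictly higher payoff than Top against every column: -11 > -14, -6 > -11.
So Top is strictly dominated and Player I never plays it.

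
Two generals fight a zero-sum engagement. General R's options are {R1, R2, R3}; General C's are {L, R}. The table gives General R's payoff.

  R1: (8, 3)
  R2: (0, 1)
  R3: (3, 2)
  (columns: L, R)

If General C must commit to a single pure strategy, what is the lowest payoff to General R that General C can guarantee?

3

Column maxima: L → 8, R → 3.
The smallest of these is 3.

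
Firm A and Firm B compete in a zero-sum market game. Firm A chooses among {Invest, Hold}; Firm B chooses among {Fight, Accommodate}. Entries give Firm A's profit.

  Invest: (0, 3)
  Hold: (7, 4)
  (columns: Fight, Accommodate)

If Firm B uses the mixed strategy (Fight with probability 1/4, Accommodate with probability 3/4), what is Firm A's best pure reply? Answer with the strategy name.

Hold

Expected payoff of Invest: (1/4)·0 + (3/4)·3 = 9/4.
Expected payoff of Hold: (1/4)·7 + (3/4)·4 = 19/4.
The largest is 19/4, so Firm A's best response is Hold.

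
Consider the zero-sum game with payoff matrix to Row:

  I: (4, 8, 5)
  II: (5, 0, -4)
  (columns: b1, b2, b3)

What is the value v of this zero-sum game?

41/10

Row minima: I → 4, II → -4; maximin = 4.
Column maxima: b1 → 5, b2 → 8, b3 → 5; minimax = 5.
4 ≠ 5, so there is no saddle point; optimal play is mixed.
b2 is strictly dominated by b3 (it gives Row strictly more in every row), so Column never plays it.
On the remaining 2×2 (I, II vs b1, b3):
Let Row play I with probability p. Expected payoff against b1: 4p + 5(1−p) = −p + 5; against b3: 5p + (-4)(1−p) = 9p − 4.
Setting these equal: −p + 5 = 9p − 4 ⇒ −10p = -9 ⇒ p = 9/10, and the value is (-1)·(9/10) + 5 = 41/10.
For Column: with q = P(b1), equating I's and II's payoffs gives −q + 5 = 9q − 4 ⇒ q = 9/10.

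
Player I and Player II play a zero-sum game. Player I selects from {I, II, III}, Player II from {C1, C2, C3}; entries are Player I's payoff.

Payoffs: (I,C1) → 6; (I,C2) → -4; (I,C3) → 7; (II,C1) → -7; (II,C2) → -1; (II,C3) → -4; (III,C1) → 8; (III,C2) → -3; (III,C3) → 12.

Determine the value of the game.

Row minima: I → -4, II → -7, III → -3; maximin = -3.
Column maxima: C1 → 8, C2 → -1, C3 → 12; minimax = -1.
-3 ≠ -1, so there is no saddle point; optimal play is mixed.
I is strictly dominated by III, so Player I never plays it.
C3 is strictly dominated by C1 (it gives Player I strictly more in every row), so Player II never plays it.
On the remaining 2×2 (II, III vs C1, C2):
Let Player I play II with probability p. Expected payoff against C1: (-7)p + 8(1−p) = −15p + 8; against C2: (-1)p + (-3)(1−p) = 2p − 3.
Setting these equal: −15p + 8 = 2p − 3 ⇒ −17p = -11 ⇒ p = 11/17, and the value is (-15)·(11/17) + 8 = -29/17.
For Player II: with q = P(C1), equating II's and III's payoffs gives −6q − 1 = 11q − 3 ⇒ q = 2/17.

-29/17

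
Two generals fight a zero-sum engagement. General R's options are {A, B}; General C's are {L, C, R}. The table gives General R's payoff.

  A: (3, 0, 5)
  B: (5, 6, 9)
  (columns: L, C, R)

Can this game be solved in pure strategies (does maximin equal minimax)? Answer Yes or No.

Yes

Row minima: A → 0, B → 5; maximin = 5.
Column maxima: L → 5, C → 6, R → 9; minimax = 5.
maximin = minimax = 5, so a saddle point exists.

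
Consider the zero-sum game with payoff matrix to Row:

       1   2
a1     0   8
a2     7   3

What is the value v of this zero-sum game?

Row minima: a1 → 0, a2 → 3; maximin = 3.
Column maxima: 1 → 7, 2 → 8; minimax = 7.
3 ≠ 7, so there is no saddle point; optimal play is mixed.
Let Row play a1 with probability p. Expected payoff against 1: 0p + 7(1−p) = −7p + 7; against 2: 8p + 3(1−p) = 5p + 3.
Setting these equal: −7p + 7 = 5p + 3 ⇒ −12p = -4 ⇒ p = 1/3, and the value is (-7)·(1/3) + 7 = 14/3.
For Column: with q = P(1), equating a1's and a2's payoffs gives −8q + 8 = 4q + 3 ⇒ q = 5/12.

14/3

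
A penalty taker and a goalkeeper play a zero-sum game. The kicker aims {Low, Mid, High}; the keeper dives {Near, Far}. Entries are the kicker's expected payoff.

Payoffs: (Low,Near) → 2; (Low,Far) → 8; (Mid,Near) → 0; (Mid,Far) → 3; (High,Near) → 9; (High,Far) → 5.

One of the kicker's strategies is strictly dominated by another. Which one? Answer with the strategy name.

Low gives a strictly higher payoff than Mid against every column: 2 > 0, 8 > 3.
So Mid is strictly dominated and the kicker never plays it.

Mid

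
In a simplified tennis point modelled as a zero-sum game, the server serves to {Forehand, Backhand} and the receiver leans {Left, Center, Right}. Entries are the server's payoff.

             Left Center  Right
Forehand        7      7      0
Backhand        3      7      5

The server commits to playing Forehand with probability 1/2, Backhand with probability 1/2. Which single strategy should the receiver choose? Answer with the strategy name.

Right

If the receiver plays Left, the server's expected payoff is (1/2)·7 + (1/2)·3 = 5.
If the receiver plays Center, the server's expected payoff is (1/2)·7 + (1/2)·7 = 7.
If the receiver plays Right, the server's expected payoff is (1/2)·0 + (1/2)·5 = 5/2.
The receiver minimizes the server's payoff; the smallest is 5/2, so the best response is Right.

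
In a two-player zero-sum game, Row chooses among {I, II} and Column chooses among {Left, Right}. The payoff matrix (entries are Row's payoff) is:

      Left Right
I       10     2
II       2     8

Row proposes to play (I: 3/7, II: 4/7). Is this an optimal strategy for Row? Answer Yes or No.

Against Left this mix gives (3/7)·10 + (4/7)·2 = 38/7.
Against Right this mix gives (3/7)·2 + (4/7)·8 = 38/7.
All of Column's active replies (Left, Right) yield 38/7, and no column does worse for Row. The mix makes Column indifferent and guarantees 38/7, so it is optimal.

Yes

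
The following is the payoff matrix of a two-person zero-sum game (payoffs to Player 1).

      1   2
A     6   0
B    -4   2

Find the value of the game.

1

Row minima: A → 0, B → -4; maximin = 0.
Column maxima: 1 → 6, 2 → 2; minimax = 2.
0 ≠ 2, so there is no saddle point; optimal play is mixed.
Let Player 1 play A with probability p. Expected payoff against 1: 6p + (-4)(1−p) = 10p − 4; against 2: 0p + 2(1−p) = −2p + 2.
Setting these equal: 10p − 4 = −2p + 2 ⇒ 12p = 6 ⇒ p = 1/2, and the value is (10)·(1/2) − 4 = 1.
For Player 2: with q = P(1), equating A's and B's payoffs gives 6q = −6q + 2 ⇒ q = 1/6.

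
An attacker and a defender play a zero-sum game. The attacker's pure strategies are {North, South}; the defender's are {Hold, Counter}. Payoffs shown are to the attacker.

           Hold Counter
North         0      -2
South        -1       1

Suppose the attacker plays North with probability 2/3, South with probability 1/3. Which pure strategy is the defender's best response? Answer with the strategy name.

If the defender plays Hold, the attacker's expected payoff is (2/3)·0 + (1/3)·(-1) = -1/3.
If the defender plays Counter, the attacker's expected payoff is (2/3)·(-2) + (1/3)·1 = -1.
The defender minimizes the attacker's payoff; the smallest is -1, so the best response is Counter.

Counter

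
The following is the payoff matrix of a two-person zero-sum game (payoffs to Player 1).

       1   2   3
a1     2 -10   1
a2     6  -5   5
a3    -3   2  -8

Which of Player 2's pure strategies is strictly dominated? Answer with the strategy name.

1

3 holds Player 1's payoff strictly below 1 in every row: 1 < 2, 5 < 6, -8 < -3.
So 1 is strictly dominated for Player 2.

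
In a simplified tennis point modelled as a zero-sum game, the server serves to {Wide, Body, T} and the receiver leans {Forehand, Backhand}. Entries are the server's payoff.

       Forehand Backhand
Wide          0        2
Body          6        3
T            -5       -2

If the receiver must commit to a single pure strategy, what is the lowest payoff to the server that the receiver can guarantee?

3

Column maxima: Forehand → 6, Backhand → 3.
The smallest of these is 3.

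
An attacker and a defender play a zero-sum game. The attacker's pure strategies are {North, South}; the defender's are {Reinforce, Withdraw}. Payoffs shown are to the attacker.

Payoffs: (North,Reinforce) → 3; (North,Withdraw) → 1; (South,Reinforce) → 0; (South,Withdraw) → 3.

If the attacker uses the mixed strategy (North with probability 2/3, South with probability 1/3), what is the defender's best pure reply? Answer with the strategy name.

Withdraw

If the defender plays Reinforce, the attacker's expected payoff is (2/3)·3 + (1/3)·0 = 2.
If the defender plays Withdraw, the attacker's expected payoff is (2/3)·1 + (1/3)·3 = 5/3.
The defender minimizes the attacker's payoff; the smallest is 5/3, so the best response is Withdraw.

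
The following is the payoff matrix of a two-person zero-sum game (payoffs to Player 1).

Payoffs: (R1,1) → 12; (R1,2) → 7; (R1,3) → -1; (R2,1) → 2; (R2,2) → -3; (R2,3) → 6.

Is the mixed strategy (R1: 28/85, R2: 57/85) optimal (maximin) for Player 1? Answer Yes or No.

No

Against 1 this mix gives (28/85)·12 + (57/85)·2 = 90/17.
Against 2 this mix gives (28/85)·7 + (57/85)·(-3) = 5/17.
Against 3 this mix gives (28/85)·(-1) + (57/85)·6 = 314/85.
Player 2 will play 2, holding Player 1 to 5/17. Shifting weight toward the row that does better against 2 would raise this floor (the equalizing mix achieves 39/17 against both 2 and 3), so the proposed strategy is not optimal.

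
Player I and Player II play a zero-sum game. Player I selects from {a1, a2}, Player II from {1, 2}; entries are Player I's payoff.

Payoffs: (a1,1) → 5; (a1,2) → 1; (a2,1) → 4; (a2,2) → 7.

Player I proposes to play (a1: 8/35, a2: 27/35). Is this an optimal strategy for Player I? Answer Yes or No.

No

Against 1 this mix gives (8/35)·5 + (27/35)·4 = 148/35.
Against 2 this mix gives (8/35)·1 + (27/35)·7 = 197/35.
Player II will play 1, holding Player I to 148/35. Shifting weight toward the row that does better against 1 would raise this floor (the equalizing mix achieves 31/7 against both 1 and 2), so the proposed strategy is not optimal.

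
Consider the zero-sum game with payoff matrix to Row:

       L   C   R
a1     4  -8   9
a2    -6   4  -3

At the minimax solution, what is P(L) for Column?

Row minima: a1 → -8, a2 → -6; maximin = -6.
Column maxima: L → 4, C → 4, R → 9; minimax = 4.
-6 ≠ 4, so there is no saddle point; optimal play is mixed.
R is strictly dominated by L (it gives Row strictly more in every row), so Column never plays it.
On the remaining 2×2 (a1, a2 vs L, C):
Let Row play a1 with probability p. Expected payoff against L: 4p + (-6)(1−p) = 10p − 6; against C: (-8)p + 4(1−p) = −12p + 4.
Setting these equal: 10p − 6 = −12p + 4 ⇒ 22p = 10 ⇒ p = 5/11, and the value is (10)·(5/11) − 6 = -16/11.
For Column: with q = P(L), equating a1's and a2's payoffs gives 12q − 8 = −10q + 4 ⇒ q = 6/11.

6/11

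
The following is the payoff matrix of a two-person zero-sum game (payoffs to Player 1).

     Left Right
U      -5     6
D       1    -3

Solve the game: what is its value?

-3/5

Row minima: U → -5, D → -3; maximin = -3.
Column maxima: Left → 1, Right → 6; minimax = 1.
-3 ≠ 1, so there is no saddle point; optimal play is mixed.
Let Player 1 play U with probability p. Expected payoff against Left: (-5)p + 1(1−p) = −6p + 1; against Right: 6p + (-3)(1−p) = 9p − 3.
Setting these equal: −6p + 1 = 9p − 3 ⇒ −15p = -4 ⇒ p = 4/15, and the value is (-6)·(4/15) + 1 = -3/5.
For Player 2: with q = P(Left), equating U's and D's payoffs gives −11q + 6 = 4q − 3 ⇒ q = 3/5.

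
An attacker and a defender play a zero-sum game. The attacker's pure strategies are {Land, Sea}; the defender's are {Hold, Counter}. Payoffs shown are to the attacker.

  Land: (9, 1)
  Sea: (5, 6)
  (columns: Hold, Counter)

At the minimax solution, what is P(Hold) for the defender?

5/9

Row minima: Land → 1, Sea → 5; maximin = 5.
Column maxima: Hold → 9, Counter → 6; minimax = 6.
5 ≠ 6, so there is no saddle point; optimal play is mixed.
Let the attacker play Land with probability p. Expected payoff against Hold: 9p + 5(1−p) = 4p + 5; against Counter: 1p + 6(1−p) = −5p + 6.
Setting these equal: 4p + 5 = −5p + 6 ⇒ 9p = 1 ⇒ p = 1/9, and the value is (4)·(1/9) + 5 = 49/9.
For the defender: with q = P(Hold), equating Land's and Sea's payoffs gives 8q + 1 = −q + 6 ⇒ q = 5/9.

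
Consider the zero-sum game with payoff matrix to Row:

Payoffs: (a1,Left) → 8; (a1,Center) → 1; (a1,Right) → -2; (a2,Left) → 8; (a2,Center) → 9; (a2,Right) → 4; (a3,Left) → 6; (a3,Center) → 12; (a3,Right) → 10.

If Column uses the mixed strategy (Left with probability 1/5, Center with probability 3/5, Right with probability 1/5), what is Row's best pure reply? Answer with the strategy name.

a3

Expected payoff of a1: (1/5)·8 + (3/5)·1 + (1/5)·(-2) = 9/5.
Expected payoff of a2: (1/5)·8 + (3/5)·9 + (1/5)·4 = 39/5.
Expected payoff of a3: (1/5)·6 + (3/5)·12 + (1/5)·10 = 52/5.
The largest is 52/5, so Row's best response is a3.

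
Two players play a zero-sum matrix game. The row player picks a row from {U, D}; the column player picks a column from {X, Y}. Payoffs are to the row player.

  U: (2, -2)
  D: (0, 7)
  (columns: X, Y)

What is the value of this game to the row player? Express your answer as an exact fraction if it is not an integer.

Row minima: U → -2, D → 0; maximin = 0.
Column maxima: X → 2, Y → 7; minimax = 2.
0 ≠ 2, so there is no saddle point; optimal play is mixed.
Let the row player play U with probability p. Expected payoff against X: 2p + 0(1−p) = 2p; against Y: (-2)p + 7(1−p) = −9p + 7.
Setting these equal: 2p = −9p + 7 ⇒ 11p = 7 ⇒ p = 7/11, and the value is (2)·(7/11) = 14/11.
For the column player: with q = P(X), equating U's and D's payoffs gives 4q − 2 = −7q + 7 ⇒ q = 9/11.

14/11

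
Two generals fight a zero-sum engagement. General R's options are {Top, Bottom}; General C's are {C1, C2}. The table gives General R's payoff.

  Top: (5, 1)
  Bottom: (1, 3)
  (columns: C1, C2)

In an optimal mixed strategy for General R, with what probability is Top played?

1/3

Row minima: Top → 1, Bottom → 1; maximin = 1.
Column maxima: C1 → 5, C2 → 3; minimax = 3.
1 ≠ 3, so there is no saddle point; optimal play is mixed.
Let General R play Top with probability p. Expected payoff against C1: 5p + 1(1−p) = 4p + 1; against C2: 1p + 3(1−p) = −2p + 3.
Setting these equal: 4p + 1 = −2p + 3 ⇒ 6p = 2 ⇒ p = 1/3, and the value is (4)·(1/3) + 1 = 7/3.
For General C: with q = P(C1), equating Top's and Bottom's payoffs gives 4q + 1 = −2q + 3 ⇒ q = 1/3.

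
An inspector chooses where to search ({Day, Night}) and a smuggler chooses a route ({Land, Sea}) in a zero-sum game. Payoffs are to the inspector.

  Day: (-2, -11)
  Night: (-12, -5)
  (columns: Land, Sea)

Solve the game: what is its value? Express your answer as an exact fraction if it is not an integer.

-61/8

Row minima: Day → -11, Night → -12; maximin = -11.
Column maxima: Land → -2, Sea → -5; minimax = -5.
-11 ≠ -5, so there is no saddle point; optimal play is mixed.
Let the inspector play Day with probability p. Expected payoff against Land: (-2)p + (-12)(1−p) = 10p − 12; against Sea: (-11)p + (-5)(1−p) = −6p − 5.
Setting these equal: 10p − 12 = −6p − 5 ⇒ 16p = 7 ⇒ p = 7/16, and the value is (10)·(7/16) − 12 = -61/8.
For the smuggler: with q = P(Land), equating Day's and Night's payoffs gives 9q − 11 = −7q − 5 ⇒ q = 3/8.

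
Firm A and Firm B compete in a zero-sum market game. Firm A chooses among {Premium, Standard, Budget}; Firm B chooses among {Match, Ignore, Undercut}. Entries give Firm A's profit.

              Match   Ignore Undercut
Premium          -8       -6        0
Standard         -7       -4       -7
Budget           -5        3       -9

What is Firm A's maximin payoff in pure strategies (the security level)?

Row minima: Premium → -8, Standard → -7, Budget → -9.
The best of these is -7.

-7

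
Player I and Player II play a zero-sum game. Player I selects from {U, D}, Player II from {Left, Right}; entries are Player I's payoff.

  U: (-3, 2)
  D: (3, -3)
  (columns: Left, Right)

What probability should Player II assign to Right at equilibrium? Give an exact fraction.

6/11

Row minima: U → -3, D → -3; maximin = -3.
Column maxima: Left → 3, Right → 2; minimax = 2.
-3 ≠ 2, so there is no saddle point; optimal play is mixed.
Let Player I play U with probability p. Expected payoff against Left: (-3)p + 3(1−p) = −6p + 3; against Right: 2p + (-3)(1−p) = 5p − 3.
Setting these equal: −6p + 3 = 5p − 3 ⇒ −11p = -6 ⇒ p = 6/11, and the value is (-6)·(6/11) + 3 = -3/11.
For Player II: with q = P(Left), equating U's and D's payoffs gives −5q + 2 = 6q − 3 ⇒ q = 5/11.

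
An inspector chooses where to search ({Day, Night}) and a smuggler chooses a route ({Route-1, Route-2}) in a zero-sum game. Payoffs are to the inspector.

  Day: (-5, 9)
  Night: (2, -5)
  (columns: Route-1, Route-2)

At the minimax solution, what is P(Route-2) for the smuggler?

1/3

Row minima: Day → -5, Night → -5; maximin = -5.
Column maxima: Route-1 → 2, Route-2 → 9; minimax = 2.
-5 ≠ 2, so there is no saddle point; optimal play is mixed.
Let the inspector play Day with probability p. Expected payoff against Route-1: (-5)p + 2(1−p) = −7p + 2; against Route-2: 9p + (-5)(1−p) = 14p − 5.
Setting these equal: −7p + 2 = 14p − 5 ⇒ −21p = -7 ⇒ p = 1/3, and the value is (-7)·(1/3) + 2 = -1/3.
For the smuggler: with q = P(Route-1), equating Day's and Night's payoffs gives −14q + 9 = 7q − 5 ⇒ q = 2/3.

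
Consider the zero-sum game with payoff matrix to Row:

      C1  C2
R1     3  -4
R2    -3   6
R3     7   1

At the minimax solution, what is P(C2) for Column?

Row minima: R1 → -4, R2 → -3, R3 → 1; maximin = 1.
Column maxima: C1 → 7, C2 → 6; minimax = 6.
1 ≠ 6, so there is no saddle point; optimal play is mixed.
R1 is strictly dominated by R3, so Row never plays it.
On the remaining 2×2 (R2, R3 vs C1, C2):
Let Row play R2 with probability p. Expected payoff against C1: (-3)p + 7(1−p) = −10p + 7; against C2: 6p + 1(1−p) = 5p + 1.
Setting these equal: −10p + 7 = 5p + 1 ⇒ −15p = -6 ⇒ p = 2/5, and the value is (-10)·(2/5) + 7 = 3.
For Column: with q = P(C1), equating R2's and R3's payoffs gives −9q + 6 = 6q + 1 ⇒ q = 1/3.

2/3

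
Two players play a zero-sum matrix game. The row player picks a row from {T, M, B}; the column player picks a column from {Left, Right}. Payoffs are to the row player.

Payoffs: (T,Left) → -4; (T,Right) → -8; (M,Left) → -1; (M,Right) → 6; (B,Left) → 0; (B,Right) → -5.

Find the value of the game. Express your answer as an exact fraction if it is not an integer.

Row minima: T → -8, M → -1, B → -5; maximin = -1.
Column maxima: Left → 0, Right → 6; minimax = 0.
-1 ≠ 0, so there is no saddle point; optimal play is mixed.
T is strictly dominated by M, so the row player never plays it.
On the remaining 2×2 (M, B vs Left, Right):
Let the row player play M with probability p. Expected payoff against Left: (-1)p + 0(1−p) = −p; against Right: 6p + (-5)(1−p) = 11p − 5.
Setting these equal: −p = 11p − 5 ⇒ −12p = -5 ⇒ p = 5/12, and the value is (-1)·(5/12) = -5/12.
For the column player: with q = P(Left), equating M's and B's payoffs gives −7q + 6 = 5q − 5 ⇒ q = 11/12.

-5/12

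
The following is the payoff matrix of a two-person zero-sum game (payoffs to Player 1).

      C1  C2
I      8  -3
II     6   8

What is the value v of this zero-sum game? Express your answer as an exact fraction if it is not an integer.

82/13

Row minima: I → -3, II → 6; maximin = 6.
Column maxima: C1 → 8, C2 → 8; minimax = 8.
6 ≠ 8, so there is no saddle point; optimal play is mixed.
Let Player 1 play I with probability p. Expected payoff against C1: 8p + 6(1−p) = 2p + 6; against C2: (-3)p + 8(1−p) = −11p + 8.
Setting these equal: 2p + 6 = −11p + 8 ⇒ 13p = 2 ⇒ p = 2/13, and the value is (2)·(2/13) + 6 = 82/13.
For Player 2: with q = P(C1), equating I's and II's payoffs gives 11q − 3 = −2q + 8 ⇒ q = 11/13.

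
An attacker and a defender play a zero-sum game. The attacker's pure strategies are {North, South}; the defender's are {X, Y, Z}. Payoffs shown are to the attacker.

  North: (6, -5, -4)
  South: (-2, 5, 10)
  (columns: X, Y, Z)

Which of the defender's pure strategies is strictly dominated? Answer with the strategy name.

Y holds the attacker's payoff strictly below Z in every row: -5 < -4, 5 < 10.
So Z is strictly dominated for the defender.

Z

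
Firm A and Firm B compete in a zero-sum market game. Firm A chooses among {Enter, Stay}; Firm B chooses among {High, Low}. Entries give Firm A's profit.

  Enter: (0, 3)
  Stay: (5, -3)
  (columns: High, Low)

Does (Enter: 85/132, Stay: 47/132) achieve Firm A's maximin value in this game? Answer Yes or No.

Against High this mix gives (85/132)·0 + (47/132)·5 = 235/132.
Against Low this mix gives (85/132)·3 + (47/132)·(-3) = 19/22.
Firm B will play Low, holding Firm A to 19/22. Shifting weight toward the row that does better against Low would raise this floor (the equalizing mix achieves 15/11 against both Low and High), so the proposed strategy is not optimal.

No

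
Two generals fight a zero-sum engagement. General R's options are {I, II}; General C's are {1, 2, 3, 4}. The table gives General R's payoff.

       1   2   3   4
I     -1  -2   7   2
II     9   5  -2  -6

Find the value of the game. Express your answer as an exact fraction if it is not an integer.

-2/15

Row minima: I → -2, II → -6; maximin = -2.
Column maxima: 1 → 9, 2 → 5, 3 → 7, 4 → 2; minimax = 2.
-2 ≠ 2, so there is no saddle point; optimal play is mixed.
1 is strictly dominated by 2 (it gives General R strictly more in every row), so General C never plays it.
3 is strictly dominated by 4 (it gives General R strictly more in every row), so General C never plays it.
On the remaining 2×2 (I, II vs 2, 4):
Let General R play I with probability p. Expected payoff against 2: (-2)p + 5(1−p) = −7p + 5; against 4: 2p + (-6)(1−p) = 8p − 6.
Setting these equal: −7p + 5 = 8p − 6 ⇒ −15p = -11 ⇒ p = 11/15, and the value is (-7)·(11/15) + 5 = -2/15.
For General C: with q = P(2), equating I's and II's payoffs gives −4q + 2 = 11q − 6 ⇒ q = 8/15.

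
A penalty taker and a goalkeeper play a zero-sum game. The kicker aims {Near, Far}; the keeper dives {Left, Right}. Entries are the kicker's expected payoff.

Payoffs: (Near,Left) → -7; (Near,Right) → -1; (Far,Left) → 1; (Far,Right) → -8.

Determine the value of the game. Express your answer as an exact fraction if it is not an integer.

-19/5

Row minima: Near → -7, Far → -8; maximin = -7.
Column maxima: Left → 1, Right → -1; minimax = -1.
-7 ≠ -1, so there is no saddle point; optimal play is mixed.
Let the kicker play Near with probability p. Expected payoff against Left: (-7)p + 1(1−p) = −8p + 1; against Right: (-1)p + (-8)(1−p) = 7p − 8.
Setting these equal: −8p + 1 = 7p − 8 ⇒ −15p = -9 ⇒ p = 3/5, and the value is (-8)·(3/5) + 1 = -19/5.
For the keeper: with q = P(Left), equating Near's and Far's payoffs gives −6q − 1 = 9q − 8 ⇒ q = 7/15.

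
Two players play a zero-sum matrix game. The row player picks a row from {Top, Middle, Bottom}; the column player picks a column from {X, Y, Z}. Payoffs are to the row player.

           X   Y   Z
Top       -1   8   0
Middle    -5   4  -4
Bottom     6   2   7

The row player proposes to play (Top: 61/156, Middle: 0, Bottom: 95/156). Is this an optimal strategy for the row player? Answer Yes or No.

No

Against X this mix gives (61/156)·(-1) + (95/156)·6 = 509/156.
Against Y this mix gives (61/156)·8 + (95/156)·2 = 113/26.
Against Z this mix gives (61/156)·0 + (95/156)·7 = 665/156.
The column player will play X, holding the row player to 509/156. Shifting weight toward the row that does better against X would raise this floor (the equalizing mix achieves 50/13 against both X and Y), so the proposed strategy is not optimal.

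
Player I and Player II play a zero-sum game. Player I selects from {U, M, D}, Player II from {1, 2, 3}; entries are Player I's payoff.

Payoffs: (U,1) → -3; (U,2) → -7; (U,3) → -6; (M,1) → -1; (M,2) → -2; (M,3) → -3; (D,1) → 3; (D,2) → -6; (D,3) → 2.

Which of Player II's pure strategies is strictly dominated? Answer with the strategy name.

1

2 holds Player I's payoff strictly below 1 in every row: -7 < -3, -2 < -1, -6 < 3.
So 1 is strictly dominated for Player II.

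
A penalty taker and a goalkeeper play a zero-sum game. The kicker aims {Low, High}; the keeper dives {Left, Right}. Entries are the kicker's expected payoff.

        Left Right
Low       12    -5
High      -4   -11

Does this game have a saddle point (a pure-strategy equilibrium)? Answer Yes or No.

Row minima: Low → -5, High → -11; maximin = -5.
Column maxima: Left → 12, Right → -5; minimax = -5.
maximin = minimax = -5, so a saddle point exists.

Yes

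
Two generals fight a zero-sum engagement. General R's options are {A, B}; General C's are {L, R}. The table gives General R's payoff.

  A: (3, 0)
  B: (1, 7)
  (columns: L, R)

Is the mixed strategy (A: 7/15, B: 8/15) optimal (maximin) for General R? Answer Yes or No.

No

Against L this mix gives (7/15)·3 + (8/15)·1 = 29/15.
Against R this mix gives (7/15)·0 + (8/15)·7 = 56/15.
General C will play L, holding General R to 29/15. Shifting weight toward the row that does better against L would raise this floor (the equalizing mix achieves 7/3 against both L and R), so the proposed strategy is not optimal.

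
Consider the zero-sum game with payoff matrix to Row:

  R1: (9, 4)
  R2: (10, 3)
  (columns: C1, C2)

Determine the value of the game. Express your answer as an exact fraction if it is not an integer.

4

Row minima: R1 → 4, R2 → 3; maximin = 4.
Column maxima: C1 → 10, C2 → 4; minimax = 4.
Since maximin = minimax = 4, there is a saddle point and the value is 4.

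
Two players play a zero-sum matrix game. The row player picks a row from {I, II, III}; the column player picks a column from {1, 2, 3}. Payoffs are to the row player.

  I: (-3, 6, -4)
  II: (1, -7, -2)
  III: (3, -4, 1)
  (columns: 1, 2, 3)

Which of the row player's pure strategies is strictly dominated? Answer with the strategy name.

III gives a strictly higher payoff than II against every column: 3 > 1, -4 > -7, 1 > -2.
So II is strictly dominated and the row player never plays it.

II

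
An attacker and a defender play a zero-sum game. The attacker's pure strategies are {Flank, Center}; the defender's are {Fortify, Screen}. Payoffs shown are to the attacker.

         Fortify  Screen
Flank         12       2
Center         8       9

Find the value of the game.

Row minima: Flank → 2, Center → 8; maximin = 8.
Column maxima: Fortify → 12, Screen → 9; minimax = 9.
8 ≠ 9, so there is no saddle point; optimal play is mixed.
Let the attacker play Flank with probability p. Expected payoff against Fortify: 12p + 8(1−p) = 4p + 8; against Screen: 2p + 9(1−p) = −7p + 9.
Setting these equal: 4p + 8 = −7p + 9 ⇒ 11p = 1 ⇒ p = 1/11, and the value is (4)·(1/11) + 8 = 92/11.
For the defender: with q = P(Fortify), equating Flank's and Center's payoffs gives 10q + 2 = −q + 9 ⇒ q = 7/11.

92/11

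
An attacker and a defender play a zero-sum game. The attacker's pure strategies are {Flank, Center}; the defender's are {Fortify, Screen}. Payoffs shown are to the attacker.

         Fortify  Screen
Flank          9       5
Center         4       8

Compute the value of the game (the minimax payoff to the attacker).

Row minima: Flank → 5, Center → 4; maximin = 5.
Column maxima: Fortify → 9, Screen → 8; minimax = 8.
5 ≠ 8, so there is no saddle point; optimal play is mixed.
Let the attacker play Flank with probability p. Expected payoff against Fortify: 9p + 4(1−p) = 5p + 4; against Screen: 5p + 8(1−p) = −3p + 8.
Setting these equal: 5p + 4 = −3p + 8 ⇒ 8p = 4 ⇒ p = 1/2, and the value is (5)·(1/2) + 4 = 13/2.
For the defender: with q = P(Fortify), equating Flank's and Center's payoffs gives 4q + 5 = −4q + 8 ⇒ q = 3/8.

13/2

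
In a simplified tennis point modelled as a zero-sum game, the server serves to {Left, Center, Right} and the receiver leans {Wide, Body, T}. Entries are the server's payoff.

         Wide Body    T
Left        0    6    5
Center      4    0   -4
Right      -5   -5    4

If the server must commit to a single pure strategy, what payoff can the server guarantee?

0

Row minima: Left → 0, Center → -4, Right → -5.
The best of these is 0.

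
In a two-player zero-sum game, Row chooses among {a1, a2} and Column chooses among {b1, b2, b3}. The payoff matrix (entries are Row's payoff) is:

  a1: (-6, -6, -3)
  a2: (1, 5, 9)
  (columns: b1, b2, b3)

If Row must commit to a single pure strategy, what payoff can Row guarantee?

1

Row minima: a1 → -6, a2 → 1.
The best of these is 1.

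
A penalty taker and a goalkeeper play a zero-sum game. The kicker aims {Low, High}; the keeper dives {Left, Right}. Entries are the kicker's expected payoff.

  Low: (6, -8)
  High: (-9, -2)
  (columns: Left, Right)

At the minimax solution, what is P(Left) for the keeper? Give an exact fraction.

2/7

Row minima: Low → -8, High → -9; maximin = -8.
Column maxima: Left → 6, Right → -2; minimax = -2.
-8 ≠ -2, so there is no saddle point; optimal play is mixed.
Let the kicker play Low with probability p. Expected payoff against Left: 6p + (-9)(1−p) = 15p − 9; against Right: (-8)p + (-2)(1−p) = −6p − 2.
Setting these equal: 15p − 9 = −6p − 2 ⇒ 21p = 7 ⇒ p = 1/3, and the value is (15)·(1/3) − 9 = -4.
For the keeper: with q = P(Left), equating Low's and High's payoffs gives 14q − 8 = −7q − 2 ⇒ q = 2/7.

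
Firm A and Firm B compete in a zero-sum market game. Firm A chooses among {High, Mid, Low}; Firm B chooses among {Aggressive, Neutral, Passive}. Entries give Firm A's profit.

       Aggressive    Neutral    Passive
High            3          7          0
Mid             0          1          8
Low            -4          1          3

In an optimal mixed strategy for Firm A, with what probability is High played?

8/11

Row minima: High → 0, Mid → 0, Low → -4; maximin = 0.
Column maxima: Aggressive → 3, Neutral → 7, Passive → 8; minimax = 3.
0 ≠ 3, so there is no saddle point; optimal play is mixed.
Neutral is strictly dominated by Aggressive (it gives Firm A strictly more in every row), so Firm B never plays it.
With Neutral eliminated, Low is strictly dominated by Mid (Mid gives Firm A strictly more in every remaining column), so Firm A never plays it.
On the remaining 2×2 (High, Mid vs Aggressive, Passive):
Let Firm A play High with probability p. Expected payoff against Aggressive: 3p + 0(1−p) = 3p; against Passive: 0p + 8(1−p) = −8p + 8.
Setting these equal: 3p = −8p + 8 ⇒ 11p = 8 ⇒ p = 8/11, and the value is (3)·(8/11) = 24/11.
For Firm B: with q = P(Aggressive), equating High's and Mid's payoffs gives 3q = −8q + 8 ⇒ q = 8/11.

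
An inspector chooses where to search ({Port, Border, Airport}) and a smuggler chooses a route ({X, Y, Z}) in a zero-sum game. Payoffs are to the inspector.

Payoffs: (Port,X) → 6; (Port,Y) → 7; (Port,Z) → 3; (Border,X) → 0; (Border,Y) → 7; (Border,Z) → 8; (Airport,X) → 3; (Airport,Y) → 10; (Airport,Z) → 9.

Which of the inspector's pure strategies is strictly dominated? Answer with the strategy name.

Airport gives a strictly higher payoff than Border against every column: 3 > 0, 10 > 7, 9 > 8.
So Border is strictly dominated and the inspector never plays it.

Border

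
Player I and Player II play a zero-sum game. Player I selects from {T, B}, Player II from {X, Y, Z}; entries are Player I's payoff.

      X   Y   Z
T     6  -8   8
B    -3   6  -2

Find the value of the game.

Row minima: T → -8, B → -3; maximin = -3.
Column maxima: X → 6, Y → 6, Z → 8; minimax = 6.
-3 ≠ 6, so there is no saddle point; optimal play is mixed.
Z is strictly dominated by X (it gives Player I strictly more in every row), so Player II never plays it.
On the remaining 2×2 (T, B vs X, Y):
Let Player I play T with probability p. Expected payoff against X: 6p + (-3)(1−p) = 9p − 3; against Y: (-8)p + 6(1−p) = −14p + 6.
Setting these equal: 9p − 3 = −14p + 6 ⇒ 23p = 9 ⇒ p = 9/23, and the value is (9)·(9/23) − 3 = 12/23.
For Player II: with q = P(X), equating T's and B's payoffs gives 14q − 8 = −9q + 6 ⇒ q = 14/23.

12/23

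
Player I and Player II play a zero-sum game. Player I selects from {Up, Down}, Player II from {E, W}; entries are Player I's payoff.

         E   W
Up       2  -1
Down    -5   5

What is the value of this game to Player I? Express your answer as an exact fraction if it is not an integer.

5/13

Row minima: Up → -1, Down → -5; maximin = -1.
Column maxima: E → 2, W → 5; minimax = 2.
-1 ≠ 2, so there is no saddle point; optimal play is mixed.
Let Player I play Up with probability p. Expected payoff against E: 2p + (-5)(1−p) = 7p − 5; against W: (-1)p + 5(1−p) = −6p + 5.
Setting these equal: 7p − 5 = −6p + 5 ⇒ 13p = 10 ⇒ p = 10/13, and the value is (7)·(10/13) − 5 = 5/13.
For Player II: with q = P(E), equating Up's and Down's payoffs gives 3q − 1 = −10q + 5 ⇒ q = 6/13.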